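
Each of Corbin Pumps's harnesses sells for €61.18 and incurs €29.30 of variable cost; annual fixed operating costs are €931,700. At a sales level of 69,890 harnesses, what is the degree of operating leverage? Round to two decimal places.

1.72

Contribution at this volume is 69,890 × €31.88 = €2,228,093.20.
EBIT = €2,228,093.20 − €931,700 = €1,296,393.20.
DOL = contribution ÷ EBIT = €2,228,093.20 ÷ €1,296,393.20 = 1.7187.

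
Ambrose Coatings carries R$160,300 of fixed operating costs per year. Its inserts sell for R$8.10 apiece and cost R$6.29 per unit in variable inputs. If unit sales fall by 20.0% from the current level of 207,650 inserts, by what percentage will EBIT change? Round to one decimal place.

At 207,650 units, contribution = 207,650 × R$1.81 = R$375,846.50.
EBIT = R$375,846.50 − R$160,300 = R$215,546.50.
So DOL = total CM / EBIT = R$375,846.50 / R$215,546.50 = 1.7437.
%ΔEBIT = DOL × %ΔSales = 1.7437 × -20.0% = -34.9%.

-34.9%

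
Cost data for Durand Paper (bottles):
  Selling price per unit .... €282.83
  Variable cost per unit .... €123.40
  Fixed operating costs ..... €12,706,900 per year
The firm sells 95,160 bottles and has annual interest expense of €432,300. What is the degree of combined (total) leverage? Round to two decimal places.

7.47

Total contribution margin = 95,160 × €159.43 = €15,171,358.80.
Operating income = contribution − fixed costs = €15,171,358.80 − €12,706,900 = €2,464,458.80. Interest = €432,300.00, so EBIT − I = €2,032,158.80.
Degree of total leverage = total CM / (EBIT − interest) = €15,171,358.80 / €2,032,158.80 = 7.4656.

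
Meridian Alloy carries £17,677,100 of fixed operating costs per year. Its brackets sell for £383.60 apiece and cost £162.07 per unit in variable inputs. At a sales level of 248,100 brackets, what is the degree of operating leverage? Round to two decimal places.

1.47

Contribution at this volume is 248,100 × £221.53 = £54,961,593.00.
Subtracting fixed costs: EBIT = £54,961,593.00 − £17,677,100 = £37,284,493.00.
DOL = contribution ÷ EBIT = £54,961,593.00 ÷ £37,284,493.00 = 1.4741.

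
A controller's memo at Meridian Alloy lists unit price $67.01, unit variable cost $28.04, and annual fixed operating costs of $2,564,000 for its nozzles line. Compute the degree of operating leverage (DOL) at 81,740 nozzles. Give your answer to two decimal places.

5.13

At 81,740 units, contribution = 81,740 × $38.97 = $3,185,407.80.
EBIT = $3,185,407.80 − $2,564,000 = $621,407.80.
DOL = contribution ÷ EBIT = $3,185,407.80 ÷ $621,407.80 = 5.1261.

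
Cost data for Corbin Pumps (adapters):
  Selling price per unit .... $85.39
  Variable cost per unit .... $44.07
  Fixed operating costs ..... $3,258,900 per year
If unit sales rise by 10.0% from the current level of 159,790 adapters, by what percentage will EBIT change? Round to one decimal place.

+19.7%

At 159,790 units, contribution = 159,790 × $41.32 = $6,602,522.80.
Operating income = contribution − fixed costs = $6,602,522.80 − $3,258,900 = $3,343,622.80.
Degree of operating leverage = $6,602,522.80 / $3,343,622.80 = 1.9747.
So EBIT moves 1.9747 × (+10.0%) = +19.7%.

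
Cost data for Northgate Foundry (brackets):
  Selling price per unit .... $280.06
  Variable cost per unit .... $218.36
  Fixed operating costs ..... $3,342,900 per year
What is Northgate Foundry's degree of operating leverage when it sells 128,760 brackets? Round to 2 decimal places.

1.73

At 128,760 units, contribution = 128,760 × $61.70 = $7,944,492.00.
Subtracting fixed costs: EBIT = $7,944,492.00 − $3,342,900 = $4,601,592.00.
DOL = contribution ÷ EBIT = $7,944,492.00 ÷ $4,601,592.00 = 1.7265.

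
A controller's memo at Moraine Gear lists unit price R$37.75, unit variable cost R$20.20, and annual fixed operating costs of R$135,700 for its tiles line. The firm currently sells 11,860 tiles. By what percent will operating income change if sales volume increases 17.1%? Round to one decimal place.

Total contribution margin = 11,860 × R$17.55 = R$208,143.00.
EBIT = R$208,143.00 − R$135,700 = R$72,443.00.
Degree of operating leverage = R$208,143.00 / R$72,443.00 = 2.8732.
%ΔEBIT = DOL × %ΔSales = 2.8732 × +17.1% = +49.1%.

+49.1%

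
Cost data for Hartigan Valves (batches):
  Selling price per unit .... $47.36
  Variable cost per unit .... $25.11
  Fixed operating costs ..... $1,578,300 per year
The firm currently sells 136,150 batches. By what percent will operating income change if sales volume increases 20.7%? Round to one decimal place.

+43.2%

Contribution at this volume is 136,150 × $22.25 = $3,029,337.50.
Operating income = contribution − fixed costs = $3,029,337.50 − $1,578,300 = $1,451,037.50.
DOL = contribution ÷ EBIT = $3,029,337.50 ÷ $1,451,037.50 = 2.0877.
%ΔEBIT = DOL × %ΔSales = 2.0877 × +20.7% = +43.2%.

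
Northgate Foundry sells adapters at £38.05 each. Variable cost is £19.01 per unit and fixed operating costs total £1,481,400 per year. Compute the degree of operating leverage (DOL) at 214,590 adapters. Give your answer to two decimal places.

Total contribution margin = 214,590 × £19.04 = £4,085,793.60.
EBIT = £4,085,793.60 − £1,481,400 = £2,604,393.60.
So DOL = total CM / EBIT = £4,085,793.60 / £2,604,393.60 = 1.5688.

1.57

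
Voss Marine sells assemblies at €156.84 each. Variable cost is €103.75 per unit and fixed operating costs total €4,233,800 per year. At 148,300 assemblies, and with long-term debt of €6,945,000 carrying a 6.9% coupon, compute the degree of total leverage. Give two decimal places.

2.49

At 148,300 units, contribution = 148,300 × €53.09 = €7,873,247.00.
Subtracting fixed costs: EBIT = €7,873,247.00 − €4,233,800 = €3,639,447.00. Interest = €479,205.00.
DOL = €7,873,247.00 ÷ €3,639,447.00 = 2.1633; DFL = €3,639,447.00 ÷ €3,160,242.00 = 1.1516.
Combined leverage = 2.1633 × 1.1516 = 2.4913.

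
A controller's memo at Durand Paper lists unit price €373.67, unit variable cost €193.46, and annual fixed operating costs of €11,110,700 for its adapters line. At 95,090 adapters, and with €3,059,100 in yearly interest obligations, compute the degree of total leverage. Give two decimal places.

5.78

Total contribution margin = 95,090 × €180.21 = €17,136,168.90.
Operating income = contribution − fixed costs = €17,136,168.90 − €11,110,700 = €6,025,468.90. Interest = €3,059,100.00, so EBIT − I = €2,966,368.90.
Degree of total leverage = total CM / (EBIT − interest) = €17,136,168.90 / €2,966,368.90 = 5.7768.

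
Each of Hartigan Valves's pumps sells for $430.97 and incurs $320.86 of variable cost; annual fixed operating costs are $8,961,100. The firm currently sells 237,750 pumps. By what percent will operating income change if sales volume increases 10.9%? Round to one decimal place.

Contribution at this volume is 237,750 × $110.11 = $26,178,652.50.
EBIT = $26,178,652.50 − $8,961,100 = $17,217,552.50.
So DOL = total CM / EBIT = $26,178,652.50 / $17,217,552.50 = 1.5205.
Operating income changes by 1.5205 × +10.9% = +16.6%.

+16.6%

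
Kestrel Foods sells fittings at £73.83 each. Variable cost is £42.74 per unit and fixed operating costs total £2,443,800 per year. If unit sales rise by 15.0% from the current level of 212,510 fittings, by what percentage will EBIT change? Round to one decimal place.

+23.8%

At 212,510 units, contribution = 212,510 × £31.09 = £6,606,935.90.
Subtracting fixed costs: EBIT = £6,606,935.90 − £2,443,800 = £4,163,135.90.
Degree of operating leverage = £6,606,935.90 / £4,163,135.90 = 1.5870.
%ΔEBIT = DOL × %ΔSales = 1.5870 × +15.0% = +23.8%.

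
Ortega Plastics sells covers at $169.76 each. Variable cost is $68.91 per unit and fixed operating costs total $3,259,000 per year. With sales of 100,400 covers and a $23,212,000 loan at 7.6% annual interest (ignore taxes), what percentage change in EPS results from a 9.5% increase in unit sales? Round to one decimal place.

Contribution at this volume is 100,400 × $100.85 = $10,125,340.00.
Subtracting fixed costs: EBIT = $10,125,340.00 − $3,259,000 = $6,866,340.00.
After interest of $1,764,112.00, pre-tax earnings = $5,102,228.00.
Degree of combined leverage = contribution ÷ (EBIT − I) = $10,125,340.00 ÷ $5,102,228.00 = 1.9845.
EPS therefore changes by 1.9845 × (+9.5%) = +18.9%.

+18.9%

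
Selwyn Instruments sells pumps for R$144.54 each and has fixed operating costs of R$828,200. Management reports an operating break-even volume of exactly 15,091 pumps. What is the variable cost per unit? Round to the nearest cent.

At break-even, FC = Q × (P − VC), so P − VC = R$828,200 ÷ 15,091 = R$54.8804.
Hence VC = price − CM = R$144.54 − R$54.8804 = R$89.66.

R$89.66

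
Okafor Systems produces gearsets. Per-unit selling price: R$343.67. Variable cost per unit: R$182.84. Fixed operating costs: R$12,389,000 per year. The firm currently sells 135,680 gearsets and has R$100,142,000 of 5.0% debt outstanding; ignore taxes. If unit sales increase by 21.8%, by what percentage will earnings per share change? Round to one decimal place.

Contribution at this volume is 135,680 × R$160.83 = R$21,821,414.40.
Subtracting fixed costs: EBIT = R$21,821,414.40 − R$12,389,000 = R$9,432,414.40.
Interest = R$5,007,100.00, so EBIT − I = R$4,425,314.40.
Degree of combined leverage = contribution ÷ (EBIT − I) = R$21,821,414.40 ÷ R$4,425,314.40 = 4.9310.
EPS therefore changes by 4.9310 × (+21.8%) = +107.5%.

+107.5%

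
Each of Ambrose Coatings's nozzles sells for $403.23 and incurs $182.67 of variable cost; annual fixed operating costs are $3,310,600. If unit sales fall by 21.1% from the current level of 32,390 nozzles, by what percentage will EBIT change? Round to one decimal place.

-39.3%

Contribution at this volume is 32,390 × $220.56 = $7,143,938.40.
Operating income = contribution − fixed costs = $7,143,938.40 − $3,310,600 = $3,833,338.40.
So DOL = total CM / EBIT = $7,143,938.40 / $3,833,338.40 = 1.8636.
So EBIT moves 1.8636 × (-21.1%) = -39.3%.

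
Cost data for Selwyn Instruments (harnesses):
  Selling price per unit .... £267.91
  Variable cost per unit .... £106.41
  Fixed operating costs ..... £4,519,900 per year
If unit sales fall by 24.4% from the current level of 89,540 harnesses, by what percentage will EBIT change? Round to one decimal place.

Contribution at this volume is 89,540 × £161.50 = £14,460,710.00.
Subtracting fixed costs: EBIT = £14,460,710.00 − £4,519,900 = £9,940,810.00.
DOL = contribution ÷ EBIT = £14,460,710.00 ÷ £9,940,810.00 = 1.4547.
%ΔEBIT = DOL × %ΔSales = 1.4547 × -24.4% = -35.5%.

-35.5%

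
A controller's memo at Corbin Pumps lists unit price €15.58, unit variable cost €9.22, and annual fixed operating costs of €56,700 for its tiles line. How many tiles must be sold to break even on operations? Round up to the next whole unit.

8,916 tiles

Contribution margin per unit = €15.58 − €9.22 = €6.36.
Break-even volume = fixed costs ÷ CM per unit = €56,700 ÷ €6.36 = 8,915.09, so 8,916 tiles.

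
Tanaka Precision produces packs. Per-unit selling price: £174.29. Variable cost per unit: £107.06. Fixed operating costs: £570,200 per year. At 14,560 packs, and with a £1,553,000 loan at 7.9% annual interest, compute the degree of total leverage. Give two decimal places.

Total contribution margin = 14,560 × £67.23 = £978,868.80.
Operating income = contribution − fixed costs = £978,868.80 − £570,200 = £408,668.80. Interest = £122,687.00, so EBIT − I = £285,981.80.
Degree of total leverage = total CM / (EBIT − interest) = £978,868.80 / £285,981.80 = 3.4228.

3.42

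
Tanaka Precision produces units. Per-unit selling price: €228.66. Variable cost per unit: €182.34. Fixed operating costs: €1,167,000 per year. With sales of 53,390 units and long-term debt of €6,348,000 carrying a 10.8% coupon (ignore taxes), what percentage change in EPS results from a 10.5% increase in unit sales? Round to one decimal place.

Contribution at this volume is 53,390 × €46.32 = €2,473,024.80.
EBIT = €2,473,024.80 − €1,167,000 = €1,306,024.80.
Interest = €685,584.00, so EBIT − I = €620,440.80.
DCL = total CM / (EBIT − I) = €2,473,024.80 / €620,440.80 = 3.9859.
%ΔEPS = DCL × %ΔSales = 3.9859 × +10.5% = +41.9%.

+41.9%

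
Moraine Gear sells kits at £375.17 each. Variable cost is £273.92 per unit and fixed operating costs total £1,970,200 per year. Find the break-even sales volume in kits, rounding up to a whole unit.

Each unit contributes £375.17 − £273.92 = £101.25.
Units to break even: £1,970,200 ÷ £101.25 = 19,458.77, rounded up to 19,459.

19,459 kits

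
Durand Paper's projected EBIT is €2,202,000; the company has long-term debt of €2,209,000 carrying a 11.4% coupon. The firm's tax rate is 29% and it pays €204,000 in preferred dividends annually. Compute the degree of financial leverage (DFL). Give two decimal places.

Interest = €251,826.00.
Pre-tax preferred-dividend burden = €204,000 ÷ (1 − 0.29) = €287,323.94.
DFL = EBIT ÷ [EBIT − I − D_p/(1−t)] = €2,202,000 ÷ [€2,202,000 − €251,826.00 − €287,323.94] = €2,202,000 ÷ €1,662,850.06 = 1.3242.

1.32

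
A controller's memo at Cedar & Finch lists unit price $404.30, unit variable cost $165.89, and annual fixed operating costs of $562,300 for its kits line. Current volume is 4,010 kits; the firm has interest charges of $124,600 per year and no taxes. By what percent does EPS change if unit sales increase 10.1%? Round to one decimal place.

+35.9%

Total contribution margin = 4,010 × $238.41 = $956,024.10.
Subtracting fixed costs: EBIT = $956,024.10 − $562,300 = $393,724.10.
Interest = $124,600.00, so EBIT − I = $269,124.10.
DCL = total CM / (EBIT − I) = $956,024.10 / $269,124.10 = 3.5524.
EPS therefore changes by 3.5524 × (+10.1%) = +35.9%.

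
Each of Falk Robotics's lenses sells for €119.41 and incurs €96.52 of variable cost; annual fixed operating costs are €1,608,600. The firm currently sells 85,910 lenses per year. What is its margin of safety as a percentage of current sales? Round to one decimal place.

Unit CM = price − variable cost = €119.41 − €96.52 = €22.89. Break-even units = €1,608,600 ÷ €22.89 = 70,275.23; break-even revenue = 70,275.23 × €119.41 = €8,391,565.14.
Actual sales revenue = 85,910 × €119.41 = €10,258,513.10.
Margin of safety = (€10,258,513.10 − €8,391,565.14) ÷ €10,258,513.10 = 18.2%.

18.2%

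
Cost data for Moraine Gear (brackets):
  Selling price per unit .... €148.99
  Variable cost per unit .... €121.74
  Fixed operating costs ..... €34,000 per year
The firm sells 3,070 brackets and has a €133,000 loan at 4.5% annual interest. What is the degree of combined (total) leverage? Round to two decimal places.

1.92

Total contribution margin = 3,070 × €27.25 = €83,657.50.
Operating income = contribution − fixed costs = €83,657.50 − €34,000 = €49,657.50. Interest = €5,985.00, so EBIT − I = €43,672.50.
Degree of total leverage = total CM / (EBIT − interest) = €83,657.50 / €43,672.50 = 1.9156.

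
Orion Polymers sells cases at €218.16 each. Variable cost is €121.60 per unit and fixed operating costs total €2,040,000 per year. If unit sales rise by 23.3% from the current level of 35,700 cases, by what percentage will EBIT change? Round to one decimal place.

Contribution at this volume is 35,700 × €96.56 = €3,447,192.00.
EBIT = €3,447,192.00 − €2,040,000 = €1,407,192.00.
DOL = contribution ÷ EBIT = €3,447,192.00 ÷ €1,407,192.00 = 2.4497.
Operating income changes by 2.4497 × +23.3% = +57.1%.

+57.1%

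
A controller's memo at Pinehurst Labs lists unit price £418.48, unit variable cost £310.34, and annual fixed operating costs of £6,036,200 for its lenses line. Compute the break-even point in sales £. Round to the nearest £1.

£23,358,877

Contribution margin per unit = £418.48 − £310.34 = £108.14, a CM ratio of £108.14 ÷ £418.48 = 0.2584.
Break-even sales = FC ÷ CM ratio = £6,036,200 × £418.48 / £108.14 = £23,358,877.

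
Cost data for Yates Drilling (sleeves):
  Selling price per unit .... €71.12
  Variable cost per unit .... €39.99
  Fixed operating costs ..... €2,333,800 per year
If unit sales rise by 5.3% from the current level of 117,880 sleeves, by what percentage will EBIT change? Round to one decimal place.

+14.6%

At 117,880 units, contribution = 117,880 × €31.13 = €3,669,604.40.
Subtracting fixed costs: EBIT = €3,669,604.40 − €2,333,800 = €1,335,804.40.
DOL = contribution ÷ EBIT = €3,669,604.40 ÷ €1,335,804.40 = 2.7471.
%ΔEBIT = DOL × %ΔSales = 2.7471 × +5.3% = +14.6%.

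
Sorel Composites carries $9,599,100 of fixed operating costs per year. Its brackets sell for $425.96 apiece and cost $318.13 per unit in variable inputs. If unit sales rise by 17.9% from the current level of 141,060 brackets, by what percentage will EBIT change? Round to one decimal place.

+48.5%

Total contribution margin = 141,060 × $107.83 = $15,210,499.80.
Operating income = contribution − fixed costs = $15,210,499.80 − $9,599,100 = $5,611,399.80.
Degree of operating leverage = $15,210,499.80 / $5,611,399.80 = 2.7106.
Operating income changes by 2.7106 × +17.9% = +48.5%.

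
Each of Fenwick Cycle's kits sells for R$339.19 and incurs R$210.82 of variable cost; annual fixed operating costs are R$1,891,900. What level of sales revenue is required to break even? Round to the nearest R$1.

Contribution margin per unit = R$339.19 − R$210.82 = R$128.37, a CM ratio of R$128.37 ÷ R$339.19 = 0.3785.
Break-even sales = FC ÷ CM ratio = R$1,891,900 × R$339.19 / R$128.37 = R$4,998,937.

R$4,998,937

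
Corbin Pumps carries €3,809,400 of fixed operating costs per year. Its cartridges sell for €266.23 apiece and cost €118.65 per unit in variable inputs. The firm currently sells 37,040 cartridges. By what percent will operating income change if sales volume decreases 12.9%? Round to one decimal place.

-42.6%

Total contribution margin = 37,040 × €147.58 = €5,466,363.20.
EBIT = €5,466,363.20 − €3,809,400 = €1,656,963.20.
DOL = contribution ÷ EBIT = €5,466,363.20 ÷ €1,656,963.20 = 3.2990.
%ΔEBIT = DOL × %ΔSales = 3.2990 × -12.9% = -42.6%.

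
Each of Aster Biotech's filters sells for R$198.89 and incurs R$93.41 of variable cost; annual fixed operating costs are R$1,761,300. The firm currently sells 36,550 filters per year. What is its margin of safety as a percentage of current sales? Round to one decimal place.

Unit CM = price − variable cost = R$198.89 − R$93.41 = R$105.48. Break-even units = R$1,761,300 ÷ R$105.48 = 16,697.95; break-even revenue = 16,697.95 × R$198.89 = R$3,321,055.72.
Current sales = 36,550 × R$198.89 = R$7,269,429.50.
Margin of safety = (R$7,269,429.50 − R$3,321,055.72) ÷ R$7,269,429.50 = 54.3%.

54.3%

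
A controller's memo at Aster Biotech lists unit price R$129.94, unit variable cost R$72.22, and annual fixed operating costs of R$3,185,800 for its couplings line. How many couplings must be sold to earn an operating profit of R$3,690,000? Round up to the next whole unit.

119,124 couplings

Each unit contributes R$129.94 − R$72.22 = R$57.72.
Required volume = (fixed costs + target profit) ÷ CM = (R$3,185,800 + R$3,690,000) ÷ R$57.72 = 119,123.35, so 119,124 couplings.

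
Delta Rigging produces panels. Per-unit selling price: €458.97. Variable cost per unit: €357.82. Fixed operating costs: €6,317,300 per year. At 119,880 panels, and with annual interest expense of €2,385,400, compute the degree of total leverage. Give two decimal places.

3.54

Contribution at this volume is 119,880 × €101.15 = €12,125,862.00.
Subtracting fixed costs: EBIT = €12,125,862.00 − €6,317,300 = €5,808,562.00. Interest = €2,385,400.00.
DOL = €12,125,862.00 ÷ €5,808,562.00 = 2.0876; DFL = €5,808,562.00 ÷ €3,423,162.00 = 1.6968.
DCL = DOL × DFL = 2.0876 × 1.6968 = 3.5422.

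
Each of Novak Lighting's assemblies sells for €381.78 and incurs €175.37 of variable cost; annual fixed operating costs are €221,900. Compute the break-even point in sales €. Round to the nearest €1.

Contribution margin per unit = €381.78 − €175.37 = €206.41, a CM ratio of €206.41 ÷ €381.78 = 0.5407.
Break-even sales = FC ÷ CM ratio = €221,900 × €381.78 / €206.41 = €410,431.

€410,431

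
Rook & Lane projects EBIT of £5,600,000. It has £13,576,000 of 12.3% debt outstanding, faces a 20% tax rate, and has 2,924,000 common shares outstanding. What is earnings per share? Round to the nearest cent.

Pre-tax income = £5,600,000 − £1,669,848.00 = £3,930,152.00.
After tax at 20%: net income = £3,930,152.00 × 0.80 = £3,144,121.60.
Per share: £3,144,121.60 / 2,924,000 shares = £1.08.

£1.08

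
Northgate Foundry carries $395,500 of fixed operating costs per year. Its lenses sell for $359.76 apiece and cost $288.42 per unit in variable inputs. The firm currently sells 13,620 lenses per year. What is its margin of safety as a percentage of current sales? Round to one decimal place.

59.3%

Contribution margin per unit = $359.76 − $288.42 = $71.34. Break-even units = $395,500 ÷ $71.34 = 5,543.87; break-even revenue = 5,543.87 × $359.76 = $1,994,464.26.
Current sales = 13,620 × $359.76 = $4,899,931.20.
Margin of safety = ($4,899,931.20 − $1,994,464.26) ÷ $4,899,931.20 = 59.3%.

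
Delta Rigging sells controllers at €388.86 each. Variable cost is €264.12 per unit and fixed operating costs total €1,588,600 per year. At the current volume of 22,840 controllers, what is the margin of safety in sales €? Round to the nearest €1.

Contribution margin per unit = €388.86 − €264.12 = €124.74. Break-even units = €1,588,600 ÷ €124.74 = 12,735.29; break-even revenue = 12,735.29 × €388.86 = €4,952,244.64.
Actual sales revenue = 22,840 × €388.86 = €8,881,562.40.
Margin of safety = €8,881,562.40 − €4,952,244.64 = €3,929,318.

€3,929,318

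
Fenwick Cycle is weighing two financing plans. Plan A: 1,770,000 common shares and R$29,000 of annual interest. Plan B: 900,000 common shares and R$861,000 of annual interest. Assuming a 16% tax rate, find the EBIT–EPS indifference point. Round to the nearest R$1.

R$1,721,690

At indifference, (EBIT − 29,000)(1 − t)/1,770,000 = (EBIT − 861,000)(1 − t)/900,000.
Cancelling (1 − t) and cross-multiplying: 900,000·(EBIT − 29,000) = 1,770,000·(EBIT − 861,000).
EBIT × (1,770,000 − 900,000) = 861,000 × 1,770,000 − 29,000 × 900,000 = 1,497,870,000,000, so EBIT = 1,497,870,000,000 ÷ 870,000 = 1,721,689.66.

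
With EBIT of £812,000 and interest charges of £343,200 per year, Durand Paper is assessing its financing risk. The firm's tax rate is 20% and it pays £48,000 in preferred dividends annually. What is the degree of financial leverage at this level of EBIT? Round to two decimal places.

1.99

Annual interest charges come to £343,200.00.
Pre-tax preferred-dividend burden = £48,000 ÷ (1 − 0.20) = £60,000.00.
DFL = EBIT ÷ [EBIT − I − D_p/(1−t)] = £812,000 ÷ [£812,000 − £343,200.00 − £60,000.00] = £812,000 ÷ £408,800.00 = 1.9863.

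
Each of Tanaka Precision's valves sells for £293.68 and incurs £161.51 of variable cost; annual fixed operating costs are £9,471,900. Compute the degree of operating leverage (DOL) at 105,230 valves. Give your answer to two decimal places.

3.14

At 105,230 units, contribution = 105,230 × £132.17 = £13,908,249.10.
Operating income = contribution − fixed costs = £13,908,249.10 − £9,471,900 = £4,436,349.10.
Degree of operating leverage = £13,908,249.10 / £4,436,349.10 = 3.1351.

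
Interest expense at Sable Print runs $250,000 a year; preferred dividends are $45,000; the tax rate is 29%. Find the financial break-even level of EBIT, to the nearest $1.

$313,380

Grossing the preferred dividend up to pre-tax terms: $45,000 / (1 − 0.29) = $63,380.28.
EPS = 0 when EBIT covers interest plus the pre-tax preferred burden: $250,000 + $63,380.28 = $313,380.28.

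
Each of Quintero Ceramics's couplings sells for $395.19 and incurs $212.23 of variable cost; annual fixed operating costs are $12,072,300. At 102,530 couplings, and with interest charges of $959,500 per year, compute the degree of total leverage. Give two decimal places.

3.28

At 102,530 units, contribution = 102,530 × $182.96 = $18,758,888.80.
Operating income = contribution − fixed costs = $18,758,888.80 − $12,072,300 = $6,686,588.80. Interest = $959,500.00.
DOL = $18,758,888.80 ÷ $6,686,588.80 = 2.8054; DFL = $6,686,588.80 ÷ $5,727,088.80 = 1.1675.
DCL = DOL × DFL = 2.8054 × 1.1675 = 3.2753.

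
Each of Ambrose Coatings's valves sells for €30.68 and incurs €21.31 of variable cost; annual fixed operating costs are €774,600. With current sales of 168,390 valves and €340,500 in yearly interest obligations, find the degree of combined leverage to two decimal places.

3.41

Total contribution margin = 168,390 × €9.37 = €1,577,814.30.
Operating income = contribution − fixed costs = €1,577,814.30 − €774,600 = €803,214.30. Interest = €340,500.00, so EBIT − I = €462,714.30.
DCL = contribution ÷ (EBIT − I) = €1,577,814.30 ÷ €462,714.30 = 3.4099.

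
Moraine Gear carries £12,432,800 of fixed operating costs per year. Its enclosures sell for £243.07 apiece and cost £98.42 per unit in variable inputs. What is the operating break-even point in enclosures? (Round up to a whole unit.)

Unit CM = price − variable cost = £243.07 − £98.42 = £144.65.
Units to break even: £12,432,800 ÷ £144.65 = 85,950.92, rounded up to 85,951.

85,951 enclosures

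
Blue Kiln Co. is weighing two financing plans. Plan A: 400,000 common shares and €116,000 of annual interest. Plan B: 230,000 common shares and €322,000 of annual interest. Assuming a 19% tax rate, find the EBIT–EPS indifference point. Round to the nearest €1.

€600,706

Set EPS_A = EPS_B: (EBIT − €116,000)(1 − 0.19) ÷ 400,000 = (EBIT − €322,000)(1 − 0.19) ÷ 230,000.
Cancelling (1 − t) and cross-multiplying: 230,000·(EBIT − 116,000) = 400,000·(EBIT − 322,000).
EBIT × (400,000 − 230,000) = 322,000 × 400,000 − 116,000 × 230,000 = 102,120,000,000, so EBIT = 102,120,000,000 ÷ 170,000 = 600,705.88.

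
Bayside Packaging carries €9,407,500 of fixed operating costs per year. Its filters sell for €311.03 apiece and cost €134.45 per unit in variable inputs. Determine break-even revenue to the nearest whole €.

€16,570,476

Contribution margin per unit = €311.03 − €134.45 = €176.58, a CM ratio of €176.58 ÷ €311.03 = 0.5677.
Break-even sales = FC ÷ CM ratio = €9,407,500 × €311.03 / €176.58 = €16,570,476.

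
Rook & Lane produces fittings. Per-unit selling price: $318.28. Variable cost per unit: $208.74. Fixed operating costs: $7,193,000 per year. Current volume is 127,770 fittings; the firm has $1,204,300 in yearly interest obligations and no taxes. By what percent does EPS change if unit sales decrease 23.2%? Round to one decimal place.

-58.0%

Contribution at this volume is 127,770 × $109.54 = $13,995,925.80.
Operating income = contribution − fixed costs = $13,995,925.80 − $7,193,000 = $6,802,925.80.
Interest = $1,204,300.00, so EBIT − I = $5,598,625.80.
Degree of combined leverage = contribution ÷ (EBIT − I) = $13,995,925.80 ÷ $5,598,625.80 = 2.4999.
EPS therefore changes by 2.4999 × (-23.2%) = -58.0%.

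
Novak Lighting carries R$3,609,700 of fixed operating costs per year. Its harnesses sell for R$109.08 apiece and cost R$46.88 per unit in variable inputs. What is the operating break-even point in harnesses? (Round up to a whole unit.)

58,034 harnesses

Unit CM = price − variable cost = R$109.08 − R$46.88 = R$62.20.
Break-even Q = R$3,609,700 / R$62.20 = 58,033.76 → 58,034 harnesses.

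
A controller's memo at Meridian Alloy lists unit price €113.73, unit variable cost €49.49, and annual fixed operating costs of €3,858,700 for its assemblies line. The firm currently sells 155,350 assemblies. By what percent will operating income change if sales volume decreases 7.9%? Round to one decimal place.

Total contribution margin = 155,350 × €64.24 = €9,979,684.00.
EBIT = €9,979,684.00 − €3,858,700 = €6,120,984.00.
Degree of operating leverage = €9,979,684.00 / €6,120,984.00 = 1.6304.
So EBIT moves 1.6304 × (-7.9%) = -12.9%.

-12.9%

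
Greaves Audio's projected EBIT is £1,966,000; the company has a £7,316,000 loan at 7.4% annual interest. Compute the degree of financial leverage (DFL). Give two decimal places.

1.38

Annual interest charges come to £541,384.00.
DFL = EBIT ÷ (EBIT − I) = £1,966,000 ÷ (£1,966,000 − £541,384.00) = £1,966,000 ÷ £1,424,616.00 = 1.3800.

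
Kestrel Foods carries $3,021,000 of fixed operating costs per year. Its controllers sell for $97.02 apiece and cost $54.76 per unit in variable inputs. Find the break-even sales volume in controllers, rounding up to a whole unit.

71,487 controllers

Unit CM = price − variable cost = $97.02 − $54.76 = $42.26.
Break-even Q = $3,021,000 / $42.26 = 71,486.04 → 71,487 controllers.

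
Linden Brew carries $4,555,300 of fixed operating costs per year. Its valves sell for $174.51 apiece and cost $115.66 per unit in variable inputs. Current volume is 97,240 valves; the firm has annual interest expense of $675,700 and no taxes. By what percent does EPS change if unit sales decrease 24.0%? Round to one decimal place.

Total contribution margin = 97,240 × $58.85 = $5,722,574.00.
Subtracting fixed costs: EBIT = $5,722,574.00 − $4,555,300 = $1,167,274.00.
Interest = $675,700.00, so EBIT − I = $491,574.00.
DCL = total CM / (EBIT − I) = $5,722,574.00 / $491,574.00 = 11.6413.
%ΔEPS = DCL × %ΔSales = 11.6413 × -24.0% = -279.4%.

-279.4%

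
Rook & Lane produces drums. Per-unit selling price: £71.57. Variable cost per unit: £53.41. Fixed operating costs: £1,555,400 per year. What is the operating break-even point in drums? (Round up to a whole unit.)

85,650 drums

Unit CM = price − variable cost = £71.57 − £53.41 = £18.16.
Break-even volume = fixed costs ÷ CM per unit = £1,555,400 ÷ £18.16 = 85,649.78, so 85,650 drums.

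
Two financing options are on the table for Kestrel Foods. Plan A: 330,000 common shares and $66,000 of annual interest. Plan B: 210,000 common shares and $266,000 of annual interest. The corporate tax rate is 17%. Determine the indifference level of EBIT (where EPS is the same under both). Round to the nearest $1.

Set EPS_A = EPS_B: (EBIT − $66,000)(1 − 0.17) ÷ 330,000 = (EBIT − $266,000)(1 − 0.17) ÷ 210,000.
The (1 − t) factor cancels: (EBIT − 66,000) × 210,000 = (EBIT − 266,000) × 330,000.
EBIT × (330,000 − 210,000) = 266,000 × 330,000 − 66,000 × 210,000 = 73,920,000,000, so EBIT = 73,920,000,000 ÷ 120,000 = 616,000.00.

$616,000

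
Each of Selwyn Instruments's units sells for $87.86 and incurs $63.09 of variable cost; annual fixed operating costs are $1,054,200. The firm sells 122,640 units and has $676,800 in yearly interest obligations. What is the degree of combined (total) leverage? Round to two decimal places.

At 122,640 units, contribution = 122,640 × $24.77 = $3,037,792.80.
Subtracting fixed costs: EBIT = $3,037,792.80 − $1,054,200 = $1,983,592.80. Interest = $676,800.00, so EBIT − I = $1,306,792.80.
Degree of total leverage = total CM / (EBIT − interest) = $3,037,792.80 / $1,306,792.80 = 2.3246.

2.32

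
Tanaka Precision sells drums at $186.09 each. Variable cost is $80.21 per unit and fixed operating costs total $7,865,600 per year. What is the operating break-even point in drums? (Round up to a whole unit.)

Contribution margin per unit = $186.09 − $80.21 = $105.88.
Break-even Q = $7,865,600 / $105.88 = 74,287.87 → 74,288 drums.

74,288 drums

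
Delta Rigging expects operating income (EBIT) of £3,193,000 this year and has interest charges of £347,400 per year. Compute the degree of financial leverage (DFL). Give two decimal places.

Annual interest charges come to £347,400.00.
DFL = EBIT ÷ (EBIT − I) = £3,193,000 ÷ (£3,193,000 − £347,400.00) = £3,193,000 ÷ £2,845,600.00 = 1.1221.

1.12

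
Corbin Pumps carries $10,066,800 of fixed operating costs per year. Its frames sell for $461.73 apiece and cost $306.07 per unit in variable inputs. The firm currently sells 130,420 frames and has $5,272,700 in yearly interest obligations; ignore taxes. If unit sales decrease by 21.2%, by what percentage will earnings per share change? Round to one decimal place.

-86.7%

Total contribution margin = 130,420 × $155.66 = $20,301,177.20.
EBIT = $20,301,177.20 − $10,066,800 = $10,234,377.20.
Interest = $5,272,700.00, so EBIT − I = $4,961,677.20.
Degree of combined leverage = contribution ÷ (EBIT − I) = $20,301,177.20 ÷ $4,961,677.20 = 4.0916.
EPS therefore changes by 4.0916 × (-21.2%) = -86.7%.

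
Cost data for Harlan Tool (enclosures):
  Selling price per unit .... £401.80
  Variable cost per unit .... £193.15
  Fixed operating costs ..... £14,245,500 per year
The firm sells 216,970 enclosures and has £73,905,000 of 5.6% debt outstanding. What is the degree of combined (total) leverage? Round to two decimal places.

At 216,970 units, contribution = 216,970 × £208.65 = £45,270,790.50.
EBIT = £45,270,790.50 − £14,245,500 = £31,025,290.50. Interest = £4,138,680.00, so EBIT − I = £26,886,610.50.
Degree of total leverage = total CM / (EBIT − interest) = £45,270,790.50 / £26,886,610.50 = 1.6838.

1.68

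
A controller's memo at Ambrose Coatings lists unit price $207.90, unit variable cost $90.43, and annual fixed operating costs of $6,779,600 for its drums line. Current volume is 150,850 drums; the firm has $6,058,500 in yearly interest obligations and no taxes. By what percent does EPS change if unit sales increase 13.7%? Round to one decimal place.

Total contribution margin = 150,850 × $117.47 = $17,720,349.50.
Subtracting fixed costs: EBIT = $17,720,349.50 − $6,779,600 = $10,940,749.50.
Interest = $6,058,500.00, so EBIT − I = $4,882,249.50.
DCL = total CM / (EBIT − I) = $17,720,349.50 / $4,882,249.50 = 3.6295.
EPS therefore changes by 3.6295 × (+13.7%) = +49.7%.

+49.7%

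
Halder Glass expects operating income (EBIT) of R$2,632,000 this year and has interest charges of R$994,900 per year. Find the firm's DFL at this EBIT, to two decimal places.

1.61

Interest = R$994,900.00.
DFL = EBIT ÷ (EBIT − I) = R$2,632,000 ÷ (R$2,632,000 − R$994,900.00) = R$2,632,000 ÷ R$1,637,100.00 = 1.6077.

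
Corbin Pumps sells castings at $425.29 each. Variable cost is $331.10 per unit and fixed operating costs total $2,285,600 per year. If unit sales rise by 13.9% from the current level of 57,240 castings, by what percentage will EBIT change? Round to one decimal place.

+24.1%

At 57,240 units, contribution = 57,240 × $94.19 = $5,391,435.60.
EBIT = $5,391,435.60 − $2,285,600 = $3,105,835.60.
So DOL = total CM / EBIT = $5,391,435.60 / $3,105,835.60 = 1.7359.
%ΔEBIT = DOL × %ΔSales = 1.7359 × +13.9% = +24.1%.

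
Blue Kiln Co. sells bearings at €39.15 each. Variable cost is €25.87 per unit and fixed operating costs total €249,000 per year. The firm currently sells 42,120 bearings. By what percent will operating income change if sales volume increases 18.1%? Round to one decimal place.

Total contribution margin = 42,120 × €13.28 = €559,353.60.
EBIT = €559,353.60 − €249,000 = €310,353.60.
So DOL = total CM / EBIT = €559,353.60 / €310,353.60 = 1.8023.
So EBIT moves 1.8023 × (+18.1%) = +32.6%.

+32.6%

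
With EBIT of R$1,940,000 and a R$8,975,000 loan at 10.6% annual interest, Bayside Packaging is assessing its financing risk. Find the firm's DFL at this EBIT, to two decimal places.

1.96

Interest = R$951,350.00.
DFL = EBIT ÷ (EBIT − I) = R$1,940,000 ÷ (R$1,940,000 − R$951,350.00) = R$1,940,000 ÷ R$988,650.00 = 1.9623.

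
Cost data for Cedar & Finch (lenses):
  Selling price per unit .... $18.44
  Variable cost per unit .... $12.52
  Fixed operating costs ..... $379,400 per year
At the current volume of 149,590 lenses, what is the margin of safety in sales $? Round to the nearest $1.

Unit CM = price − variable cost = $18.44 − $12.52 = $5.92. Break-even units = $379,400 ÷ $5.92 = 64,087.84; break-even revenue = 64,087.84 × $18.44 = $1,181,779.73.
Actual sales revenue = 149,590 × $18.44 = $2,758,439.60.
Margin of safety = $2,758,439.60 − $1,181,779.73 = $1,576,660.

$1,576,660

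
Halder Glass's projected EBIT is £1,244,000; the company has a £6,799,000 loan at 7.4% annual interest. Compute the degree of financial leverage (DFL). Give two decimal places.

1.68

Interest = £503,126.00.
Degree of financial leverage = EBIT / (EBIT − interest) = £1,244,000 / £740,874.00 = 1.6791.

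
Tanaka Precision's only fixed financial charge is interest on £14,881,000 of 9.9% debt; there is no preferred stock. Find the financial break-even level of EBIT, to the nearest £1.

£1,473,219

Annual interest = 9.9% × £14,881,000 = £1,473,219.00.
With no preferred dividends, EPS = 0 when EBIT exactly covers interest, so the financial break-even EBIT is £1,473,219.00.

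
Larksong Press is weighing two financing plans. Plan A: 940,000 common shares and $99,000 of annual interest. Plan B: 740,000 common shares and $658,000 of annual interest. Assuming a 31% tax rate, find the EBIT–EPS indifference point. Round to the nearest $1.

$2,726,300

At indifference, (EBIT − 99,000)(1 − t)/940,000 = (EBIT − 658,000)(1 − t)/740,000.
The (1 − t) factor cancels: (EBIT − 99,000) × 740,000 = (EBIT − 658,000) × 940,000.
EBIT × (940,000 − 740,000) = 658,000 × 940,000 − 99,000 × 740,000 = 545,260,000,000, so EBIT = 545,260,000,000 ÷ 200,000 = 2,726,300.00.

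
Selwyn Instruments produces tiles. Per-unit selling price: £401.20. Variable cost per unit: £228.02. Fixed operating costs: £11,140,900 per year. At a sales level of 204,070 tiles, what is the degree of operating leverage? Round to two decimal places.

1.46

Total contribution margin = 204,070 × £173.18 = £35,340,842.60.
Operating income = contribution − fixed costs = £35,340,842.60 − £11,140,900 = £24,199,942.60.
Degree of operating leverage = £35,340,842.60 / £24,199,942.60 = 1.4604.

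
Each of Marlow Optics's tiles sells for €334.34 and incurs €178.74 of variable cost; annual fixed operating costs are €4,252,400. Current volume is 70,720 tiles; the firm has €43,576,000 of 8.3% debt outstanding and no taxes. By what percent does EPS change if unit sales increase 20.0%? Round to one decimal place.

Contribution at this volume is 70,720 × €155.60 = €11,004,032.00.
Subtracting fixed costs: EBIT = €11,004,032.00 − €4,252,400 = €6,751,632.00.
After interest of €3,616,808.00, pre-tax earnings = €3,134,824.00.
DCL = total CM / (EBIT − I) = €11,004,032.00 / €3,134,824.00 = 3.5103.
%ΔEPS = DCL × %ΔSales = 3.5103 × +20.0% = +70.2%.

+70.2%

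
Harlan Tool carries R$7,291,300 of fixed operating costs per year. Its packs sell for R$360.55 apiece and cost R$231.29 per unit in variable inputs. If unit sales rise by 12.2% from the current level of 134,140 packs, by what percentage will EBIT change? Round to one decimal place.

Total contribution margin = 134,140 × R$129.26 = R$17,338,936.40.
EBIT = R$17,338,936.40 − R$7,291,300 = R$10,047,636.40.
So DOL = total CM / EBIT = R$17,338,936.40 / R$10,047,636.40 = 1.7257.
%ΔEBIT = DOL × %ΔSales = 1.7257 × +12.2% = +21.1%.

+21.1%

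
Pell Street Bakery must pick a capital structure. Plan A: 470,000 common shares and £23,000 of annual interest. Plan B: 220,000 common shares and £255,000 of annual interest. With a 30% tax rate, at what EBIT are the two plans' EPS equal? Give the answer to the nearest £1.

Set EPS_A = EPS_B: (EBIT − £23,000)(1 − 0.30) ÷ 470,000 = (EBIT − £255,000)(1 − 0.30) ÷ 220,000.
The (1 − t) factor cancels: (EBIT − 23,000) × 220,000 = (EBIT − 255,000) × 470,000.
Solving, EBIT = (255,000·470,000 − 23,000·220,000) / (470,000 − 220,000) = 114,790,000,000 / 250,000 = 459,160.00.

£459,160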